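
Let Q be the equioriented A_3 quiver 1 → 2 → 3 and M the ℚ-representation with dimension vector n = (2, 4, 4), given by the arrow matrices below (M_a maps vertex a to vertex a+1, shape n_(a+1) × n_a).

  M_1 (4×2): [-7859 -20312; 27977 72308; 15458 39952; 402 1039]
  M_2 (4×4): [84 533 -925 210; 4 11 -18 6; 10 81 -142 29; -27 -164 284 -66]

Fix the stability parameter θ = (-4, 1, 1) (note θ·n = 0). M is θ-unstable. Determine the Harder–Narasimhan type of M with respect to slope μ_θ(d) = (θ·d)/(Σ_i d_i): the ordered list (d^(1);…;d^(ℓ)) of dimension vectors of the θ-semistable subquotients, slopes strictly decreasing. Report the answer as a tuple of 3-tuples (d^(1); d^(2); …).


Via rank(M_{q-1}∘⋯∘M_p): M ≅ I[1,3]^2, I[2,3]^2.
μ_θ-semistable layers: μ^(1)=1; μ^(2)=-4

((0, 4, 4); (2, 0, 0))


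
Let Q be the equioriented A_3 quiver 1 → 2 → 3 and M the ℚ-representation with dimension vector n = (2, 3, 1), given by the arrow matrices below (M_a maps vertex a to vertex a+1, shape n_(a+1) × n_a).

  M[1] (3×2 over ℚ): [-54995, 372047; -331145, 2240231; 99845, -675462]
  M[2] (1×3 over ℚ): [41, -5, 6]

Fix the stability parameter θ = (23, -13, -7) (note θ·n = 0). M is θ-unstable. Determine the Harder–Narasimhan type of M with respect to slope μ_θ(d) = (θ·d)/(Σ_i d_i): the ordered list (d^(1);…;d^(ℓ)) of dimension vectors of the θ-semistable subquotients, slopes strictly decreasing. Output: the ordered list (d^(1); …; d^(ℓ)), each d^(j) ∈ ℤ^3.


Interval decomposition of M: I[1,2]^2, I[2,3].
HN type (ℓ=3): μ^(1)=5; μ^(2)=-7; μ^(3)=-13

((2, 2, 0); (0, 0, 1); (0, 1, 0))


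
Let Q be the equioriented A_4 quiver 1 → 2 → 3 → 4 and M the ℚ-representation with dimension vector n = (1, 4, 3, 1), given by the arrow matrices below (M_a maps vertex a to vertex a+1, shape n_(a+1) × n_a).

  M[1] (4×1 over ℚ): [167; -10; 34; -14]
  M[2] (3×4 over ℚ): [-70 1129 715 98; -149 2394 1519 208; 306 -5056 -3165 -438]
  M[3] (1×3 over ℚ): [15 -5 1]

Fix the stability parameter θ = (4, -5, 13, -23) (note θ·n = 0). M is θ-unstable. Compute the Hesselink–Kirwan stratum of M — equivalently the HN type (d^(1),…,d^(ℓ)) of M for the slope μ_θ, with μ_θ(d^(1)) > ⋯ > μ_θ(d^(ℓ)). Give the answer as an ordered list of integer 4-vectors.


Via rank(M_{q-1}∘⋯∘M_p): M ≅ I[1,4], I[2,2], I[2,3]^2.
μ_θ-semistable layers: μ^(1)=13; μ^(2)=-11/4; μ^(3)=-5

((0, 0, 2, 0); (1, 1, 1, 1); (0, 3, 0, 0))


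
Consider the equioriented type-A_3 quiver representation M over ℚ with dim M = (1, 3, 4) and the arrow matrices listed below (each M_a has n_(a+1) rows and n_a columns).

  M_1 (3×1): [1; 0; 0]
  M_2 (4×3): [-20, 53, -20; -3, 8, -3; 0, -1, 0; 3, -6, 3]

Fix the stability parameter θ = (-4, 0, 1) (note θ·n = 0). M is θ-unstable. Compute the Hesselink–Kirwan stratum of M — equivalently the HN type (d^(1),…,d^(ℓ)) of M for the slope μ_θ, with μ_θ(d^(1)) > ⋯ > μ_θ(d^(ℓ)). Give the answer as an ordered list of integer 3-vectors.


Via rank(M_{q-1}∘⋯∘M_p): M ≅ I[1,3], I[2,2], I[2,3], I[3,3]^2.
μ_θ-semistable layers: μ^(1)=1; μ^(2)=0; μ^(3)=-4

((0, 0, 4); (0, 3, 0); (1, 0, 0))


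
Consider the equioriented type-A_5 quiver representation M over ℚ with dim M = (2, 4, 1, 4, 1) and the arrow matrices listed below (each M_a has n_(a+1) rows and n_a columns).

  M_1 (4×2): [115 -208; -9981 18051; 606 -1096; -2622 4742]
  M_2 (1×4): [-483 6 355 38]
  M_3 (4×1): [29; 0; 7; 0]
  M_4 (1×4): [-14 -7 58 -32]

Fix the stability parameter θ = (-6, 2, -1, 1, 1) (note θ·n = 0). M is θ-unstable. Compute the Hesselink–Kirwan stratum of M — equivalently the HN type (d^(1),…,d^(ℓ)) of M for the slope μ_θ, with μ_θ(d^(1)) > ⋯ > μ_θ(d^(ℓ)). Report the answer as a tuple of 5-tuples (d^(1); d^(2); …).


Via rank(M_{q-1}∘⋯∘M_p): M ≅ I[1,2], I[1,4], I[2,2]^2, I[4,4]^2, I[4,5].
μ_θ-semistable layers: μ^(1)=2; μ^(2)=1; μ^(3)=1/2; μ^(4)=-6

((0, 3, 0, 0, 0); (0, 0, 0, 4, 1); (0, 1, 1, 0, 0); (2, 0, 0, 0, 0))


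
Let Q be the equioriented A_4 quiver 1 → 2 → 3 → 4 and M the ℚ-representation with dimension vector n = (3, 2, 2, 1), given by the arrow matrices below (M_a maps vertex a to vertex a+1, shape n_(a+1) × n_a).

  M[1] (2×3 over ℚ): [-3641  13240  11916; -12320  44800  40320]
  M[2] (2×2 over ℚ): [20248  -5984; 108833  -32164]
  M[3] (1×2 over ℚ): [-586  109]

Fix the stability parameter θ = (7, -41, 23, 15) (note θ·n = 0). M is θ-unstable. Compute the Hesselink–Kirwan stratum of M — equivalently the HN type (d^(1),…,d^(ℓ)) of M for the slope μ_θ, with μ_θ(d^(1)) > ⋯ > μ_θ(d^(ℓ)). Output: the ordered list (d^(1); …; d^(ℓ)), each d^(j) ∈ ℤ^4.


Barcode: M ≅ I[1,1]^2, I[1,4], I[2,2], I[3,3]. HN layers by μ_θ (5 steps, strictly decreasing):
  μ^(1)=23; μ^(2)=19; μ^(3)=7; μ^(4)=-17; μ^(5)=-41

((0, 0, 1, 0); (0, 0, 1, 1); (2, 0, 0, 0); (1, 1, 0, 0); (0, 1, 0, 0))


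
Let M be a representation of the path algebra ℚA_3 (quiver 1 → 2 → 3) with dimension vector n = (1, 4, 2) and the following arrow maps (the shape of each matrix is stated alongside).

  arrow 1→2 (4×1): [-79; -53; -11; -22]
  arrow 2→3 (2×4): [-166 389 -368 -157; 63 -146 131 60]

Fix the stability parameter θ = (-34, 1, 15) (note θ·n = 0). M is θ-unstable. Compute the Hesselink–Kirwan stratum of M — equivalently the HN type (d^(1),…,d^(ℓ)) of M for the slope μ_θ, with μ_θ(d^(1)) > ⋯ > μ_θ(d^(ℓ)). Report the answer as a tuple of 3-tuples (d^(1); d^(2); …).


Interval decomposition of M: I[1,3], I[2,2]^2, I[2,3].
HN type (ℓ=3): μ^(1)=15; μ^(2)=1; μ^(3)=-34

((0, 0, 2); (0, 4, 0); (1, 0, 0))


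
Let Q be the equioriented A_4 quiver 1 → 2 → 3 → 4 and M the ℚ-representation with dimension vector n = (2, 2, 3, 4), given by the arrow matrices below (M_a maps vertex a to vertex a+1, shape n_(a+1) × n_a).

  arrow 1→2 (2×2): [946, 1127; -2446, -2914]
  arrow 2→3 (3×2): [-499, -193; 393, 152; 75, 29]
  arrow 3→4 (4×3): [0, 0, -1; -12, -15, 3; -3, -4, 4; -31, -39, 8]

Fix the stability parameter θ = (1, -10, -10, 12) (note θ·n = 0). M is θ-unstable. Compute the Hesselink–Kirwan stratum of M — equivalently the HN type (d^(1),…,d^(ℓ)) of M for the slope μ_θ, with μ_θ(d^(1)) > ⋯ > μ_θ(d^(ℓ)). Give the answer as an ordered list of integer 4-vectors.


Barcode: M ≅ I[1,4]^2, I[3,4], I[4,4]. HN layers by μ_θ (3 steps, strictly decreasing):
  μ^(1)=12; μ^(2)=-19/3; μ^(3)=-10

((0, 0, 0, 4); (2, 2, 2, 0); (0, 0, 1, 0))


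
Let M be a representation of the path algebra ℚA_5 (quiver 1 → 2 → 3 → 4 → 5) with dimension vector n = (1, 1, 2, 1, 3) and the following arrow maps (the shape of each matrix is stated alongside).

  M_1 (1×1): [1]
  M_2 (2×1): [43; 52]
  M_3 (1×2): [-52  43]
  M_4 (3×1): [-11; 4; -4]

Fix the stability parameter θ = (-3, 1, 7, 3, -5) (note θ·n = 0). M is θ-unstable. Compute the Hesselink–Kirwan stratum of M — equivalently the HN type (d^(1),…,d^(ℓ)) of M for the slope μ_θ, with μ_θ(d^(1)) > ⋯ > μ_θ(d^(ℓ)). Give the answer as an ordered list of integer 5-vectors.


Barcode: M ≅ I[1,3], I[3,5], I[5,5]^2. HN layers by μ_θ (5 steps, strictly decreasing):
  μ^(1)=7; μ^(2)=5/3; μ^(3)=1; μ^(4)=-3; μ^(5)=-5

((0, 0, 1, 0, 0); (0, 0, 1, 1, 1); (0, 1, 0, 0, 0); (1, 0, 0, 0, 0); (0, 0, 0, 0, 2))


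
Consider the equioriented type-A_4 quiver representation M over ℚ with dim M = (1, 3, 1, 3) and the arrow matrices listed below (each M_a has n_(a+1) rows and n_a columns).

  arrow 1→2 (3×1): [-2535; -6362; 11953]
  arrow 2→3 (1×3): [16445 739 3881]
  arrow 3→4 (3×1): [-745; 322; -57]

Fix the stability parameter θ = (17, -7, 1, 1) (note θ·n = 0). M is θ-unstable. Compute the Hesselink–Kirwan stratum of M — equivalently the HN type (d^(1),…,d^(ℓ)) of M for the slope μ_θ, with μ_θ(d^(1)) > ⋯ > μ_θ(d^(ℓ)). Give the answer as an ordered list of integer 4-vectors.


Barcode: M ≅ I[1,2], I[2,2], I[2,4], I[4,4]^2. HN layers by μ_θ (3 steps, strictly decreasing):
  μ^(1)=5; μ^(2)=1; μ^(3)=-7

((1, 1, 0, 0); (0, 0, 1, 3); (0, 2, 0, 0))


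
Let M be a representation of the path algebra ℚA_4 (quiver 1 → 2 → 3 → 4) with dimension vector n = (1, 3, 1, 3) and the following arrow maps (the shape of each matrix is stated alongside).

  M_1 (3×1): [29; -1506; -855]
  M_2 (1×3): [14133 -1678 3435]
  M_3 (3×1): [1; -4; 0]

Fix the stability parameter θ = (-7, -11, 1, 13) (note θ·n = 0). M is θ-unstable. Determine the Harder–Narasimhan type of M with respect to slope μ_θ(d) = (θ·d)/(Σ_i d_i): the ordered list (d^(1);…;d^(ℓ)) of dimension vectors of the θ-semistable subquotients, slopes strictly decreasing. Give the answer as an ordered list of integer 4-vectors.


Via rank(M_{q-1}∘⋯∘M_p): M ≅ I[1,2], I[2,2], I[2,4], I[4,4]^2.
μ_θ-semistable layers: μ^(1)=13; μ^(2)=1; μ^(3)=-9; μ^(4)=-11

((0, 0, 0, 3); (0, 0, 1, 0); (1, 1, 0, 0); (0, 2, 0, 0))


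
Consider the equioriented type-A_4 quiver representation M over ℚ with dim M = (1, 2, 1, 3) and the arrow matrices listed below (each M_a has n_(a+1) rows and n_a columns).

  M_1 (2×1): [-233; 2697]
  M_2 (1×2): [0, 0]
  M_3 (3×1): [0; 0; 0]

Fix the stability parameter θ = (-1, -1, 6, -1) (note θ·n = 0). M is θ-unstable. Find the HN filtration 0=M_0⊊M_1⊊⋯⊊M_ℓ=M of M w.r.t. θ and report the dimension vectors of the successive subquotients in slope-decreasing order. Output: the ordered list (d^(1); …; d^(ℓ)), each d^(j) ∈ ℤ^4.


Barcode: M ≅ I[1,2], I[2,2], I[3,3], I[4,4]^3. HN layers by μ_θ (2 steps, strictly decreasing):
  μ^(1)=6; μ^(2)=-1

((0, 0, 1, 0); (1, 2, 0, 3))


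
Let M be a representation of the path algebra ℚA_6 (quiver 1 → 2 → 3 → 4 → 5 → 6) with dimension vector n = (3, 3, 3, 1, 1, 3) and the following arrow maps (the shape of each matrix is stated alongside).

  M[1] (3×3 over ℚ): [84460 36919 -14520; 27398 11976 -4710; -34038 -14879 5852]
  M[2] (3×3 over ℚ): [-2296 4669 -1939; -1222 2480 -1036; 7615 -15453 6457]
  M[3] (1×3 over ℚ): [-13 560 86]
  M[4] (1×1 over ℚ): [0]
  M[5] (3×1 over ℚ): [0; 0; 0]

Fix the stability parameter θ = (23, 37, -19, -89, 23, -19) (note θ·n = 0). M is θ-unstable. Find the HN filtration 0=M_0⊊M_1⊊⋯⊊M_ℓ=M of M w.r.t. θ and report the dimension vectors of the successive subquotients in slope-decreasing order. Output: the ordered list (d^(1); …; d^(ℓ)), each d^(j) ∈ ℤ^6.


Barcode: M ≅ I[1,2], I[1,3], I[1,4], I[3,3], I[5,5], I[6,6]^3. HN layers by μ_θ (5 steps, strictly decreasing):
  μ^(1)=37; μ^(2)=23; μ^(3)=41/3; μ^(4)=-12; μ^(5)=-19

((0, 1, 0, 0, 0, 0); (1, 0, 0, 0, 1, 0); (1, 1, 1, 0, 0, 0); (1, 1, 1, 1, 0, 0); (0, 0, 1, 0, 0, 3))


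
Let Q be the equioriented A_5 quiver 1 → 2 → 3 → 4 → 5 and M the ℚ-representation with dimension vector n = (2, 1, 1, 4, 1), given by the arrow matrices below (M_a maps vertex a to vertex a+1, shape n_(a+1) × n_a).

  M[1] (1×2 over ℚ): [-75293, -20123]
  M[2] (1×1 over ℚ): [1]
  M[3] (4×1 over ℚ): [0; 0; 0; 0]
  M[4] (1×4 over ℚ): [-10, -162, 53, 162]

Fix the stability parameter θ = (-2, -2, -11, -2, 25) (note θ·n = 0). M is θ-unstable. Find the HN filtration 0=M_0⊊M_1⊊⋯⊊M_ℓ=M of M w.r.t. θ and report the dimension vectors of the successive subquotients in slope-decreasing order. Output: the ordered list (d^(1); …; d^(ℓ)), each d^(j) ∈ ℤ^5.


Interval decomposition of M: I[1,1], I[1,3], I[4,4]^3, I[4,5].
HN type (ℓ=3): μ^(1)=25; μ^(2)=-2; μ^(3)=-5

((0, 0, 0, 0, 1); (1, 0, 0, 4, 0); (1, 1, 1, 0, 0))


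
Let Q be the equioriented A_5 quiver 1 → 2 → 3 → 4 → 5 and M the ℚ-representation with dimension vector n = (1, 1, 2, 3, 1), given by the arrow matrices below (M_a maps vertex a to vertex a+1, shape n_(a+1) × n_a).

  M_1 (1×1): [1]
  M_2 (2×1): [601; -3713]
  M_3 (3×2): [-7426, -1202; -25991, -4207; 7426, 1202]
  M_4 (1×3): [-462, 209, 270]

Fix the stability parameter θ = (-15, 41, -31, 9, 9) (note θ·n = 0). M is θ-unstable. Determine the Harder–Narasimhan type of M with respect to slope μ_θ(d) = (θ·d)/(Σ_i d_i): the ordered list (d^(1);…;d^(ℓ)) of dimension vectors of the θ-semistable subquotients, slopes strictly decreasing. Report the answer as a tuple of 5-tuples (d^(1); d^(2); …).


Interval decomposition of M: I[1,3], I[3,5], I[4,4]^2.
HN type (ℓ=4): μ^(1)=9; μ^(2)=5; μ^(3)=-15; μ^(4)=-31

((0, 0, 0, 3, 1); (0, 1, 1, 0, 0); (1, 0, 0, 0, 0); (0, 0, 1, 0, 0))


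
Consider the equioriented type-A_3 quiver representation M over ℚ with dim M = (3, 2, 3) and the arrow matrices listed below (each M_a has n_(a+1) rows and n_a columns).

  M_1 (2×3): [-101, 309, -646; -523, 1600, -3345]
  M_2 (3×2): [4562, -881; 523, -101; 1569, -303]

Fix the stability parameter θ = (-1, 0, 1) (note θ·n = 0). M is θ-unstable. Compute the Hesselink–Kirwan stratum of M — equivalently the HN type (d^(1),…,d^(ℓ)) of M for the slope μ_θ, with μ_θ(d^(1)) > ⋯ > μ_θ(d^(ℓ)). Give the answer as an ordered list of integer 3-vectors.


Barcode: M ≅ I[1,1], I[1,3]^2, I[3,3]. HN layers by μ_θ (3 steps, strictly decreasing):
  μ^(1)=1; μ^(2)=0; μ^(3)=-1

((0, 0, 3); (0, 2, 0); (3, 0, 0))


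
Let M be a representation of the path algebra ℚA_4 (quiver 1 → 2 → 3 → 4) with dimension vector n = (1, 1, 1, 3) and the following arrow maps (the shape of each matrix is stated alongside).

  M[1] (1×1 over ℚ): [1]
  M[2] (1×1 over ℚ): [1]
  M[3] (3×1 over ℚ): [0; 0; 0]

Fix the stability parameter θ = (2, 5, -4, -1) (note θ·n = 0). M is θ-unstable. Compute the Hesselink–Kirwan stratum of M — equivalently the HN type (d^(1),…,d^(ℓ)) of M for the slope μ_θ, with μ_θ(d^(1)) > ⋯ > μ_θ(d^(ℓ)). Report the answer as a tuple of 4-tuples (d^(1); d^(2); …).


Interval decomposition of M: I[1,3], I[4,4]^3.
HN type (ℓ=2): μ^(1)=1; μ^(2)=-1

((1, 1, 1, 0); (0, 0, 0, 3))


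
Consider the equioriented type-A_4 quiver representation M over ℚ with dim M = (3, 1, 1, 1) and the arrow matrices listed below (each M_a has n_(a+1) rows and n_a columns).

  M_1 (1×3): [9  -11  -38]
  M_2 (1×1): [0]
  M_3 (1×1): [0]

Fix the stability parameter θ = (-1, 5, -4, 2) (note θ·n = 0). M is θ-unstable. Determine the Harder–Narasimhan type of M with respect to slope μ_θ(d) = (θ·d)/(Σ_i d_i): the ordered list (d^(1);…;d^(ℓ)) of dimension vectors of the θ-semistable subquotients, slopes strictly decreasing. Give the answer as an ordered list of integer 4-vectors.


Via rank(M_{q-1}∘⋯∘M_p): M ≅ I[1,1]^2, I[1,2], I[3,3], I[4,4].
μ_θ-semistable layers: μ^(1)=5; μ^(2)=2; μ^(3)=-1; μ^(4)=-4

((0, 1, 0, 0); (0, 0, 0, 1); (3, 0, 0, 0); (0, 0, 1, 0))


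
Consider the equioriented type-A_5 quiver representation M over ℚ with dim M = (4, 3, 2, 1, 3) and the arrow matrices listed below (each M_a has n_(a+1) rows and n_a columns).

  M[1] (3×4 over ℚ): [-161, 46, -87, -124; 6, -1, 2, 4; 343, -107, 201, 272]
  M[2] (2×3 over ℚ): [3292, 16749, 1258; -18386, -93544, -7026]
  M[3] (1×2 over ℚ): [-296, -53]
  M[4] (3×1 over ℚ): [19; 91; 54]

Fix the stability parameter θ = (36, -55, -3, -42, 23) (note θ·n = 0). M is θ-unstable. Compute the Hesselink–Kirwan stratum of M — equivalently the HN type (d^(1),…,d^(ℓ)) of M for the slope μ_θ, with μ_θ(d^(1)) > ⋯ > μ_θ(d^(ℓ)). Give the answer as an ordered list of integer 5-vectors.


Interval decomposition of M: I[1,1]^2, I[1,3], I[1,5], I[2,2], I[5,5]^2.
HN type (ℓ=6): μ^(1)=36; μ^(2)=23; μ^(3)=-3; μ^(4)=-19/2; μ^(5)=-16; μ^(6)=-55

((2, 0, 0, 0, 0); (0, 0, 0, 0, 3); (0, 0, 1, 0, 0); (1, 1, 0, 0, 0); (1, 1, 1, 1, 0); (0, 1, 0, 0, 0))


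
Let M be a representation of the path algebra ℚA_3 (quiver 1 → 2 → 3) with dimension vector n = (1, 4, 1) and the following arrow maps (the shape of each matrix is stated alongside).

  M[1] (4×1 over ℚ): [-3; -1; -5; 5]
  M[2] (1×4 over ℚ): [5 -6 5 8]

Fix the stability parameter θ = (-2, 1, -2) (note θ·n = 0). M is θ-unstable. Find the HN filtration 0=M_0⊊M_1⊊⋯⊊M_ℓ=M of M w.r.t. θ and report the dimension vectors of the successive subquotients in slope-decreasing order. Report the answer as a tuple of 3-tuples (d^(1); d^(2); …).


Via rank(M_{q-1}∘⋯∘M_p): M ≅ I[1,3], I[2,2]^3.
μ_θ-semistable layers: μ^(1)=1; μ^(2)=-1/2; μ^(3)=-2

((0, 3, 0); (0, 1, 1); (1, 0, 0))


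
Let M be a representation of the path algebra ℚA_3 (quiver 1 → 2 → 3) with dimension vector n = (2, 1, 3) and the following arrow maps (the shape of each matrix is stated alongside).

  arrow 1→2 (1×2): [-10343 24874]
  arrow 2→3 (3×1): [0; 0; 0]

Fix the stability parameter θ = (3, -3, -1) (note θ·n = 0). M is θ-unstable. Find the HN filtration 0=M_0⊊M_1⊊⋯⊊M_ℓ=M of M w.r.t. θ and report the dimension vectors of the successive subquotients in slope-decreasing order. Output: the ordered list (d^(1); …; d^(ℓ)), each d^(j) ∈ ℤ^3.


Interval decomposition of M: I[1,1], I[1,2], I[3,3]^3.
HN type (ℓ=3): μ^(1)=3; μ^(2)=0; μ^(3)=-1

((1, 0, 0); (1, 1, 0); (0, 0, 3))


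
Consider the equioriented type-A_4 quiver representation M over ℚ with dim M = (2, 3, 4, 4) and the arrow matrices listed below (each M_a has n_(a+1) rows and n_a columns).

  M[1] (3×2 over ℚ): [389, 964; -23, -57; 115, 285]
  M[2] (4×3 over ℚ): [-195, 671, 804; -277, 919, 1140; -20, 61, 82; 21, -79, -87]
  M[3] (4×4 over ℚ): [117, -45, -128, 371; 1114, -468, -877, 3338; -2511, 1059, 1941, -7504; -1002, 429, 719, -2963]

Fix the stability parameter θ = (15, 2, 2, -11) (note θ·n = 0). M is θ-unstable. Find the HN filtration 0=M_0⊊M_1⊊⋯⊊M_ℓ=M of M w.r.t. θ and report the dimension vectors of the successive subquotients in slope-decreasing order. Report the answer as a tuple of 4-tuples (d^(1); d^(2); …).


Barcode: M ≅ I[1,4]^2, I[2,4], I[3,4]. HN layers by μ_θ (3 steps, strictly decreasing):
  μ^(1)=2; μ^(2)=-7/3; μ^(3)=-9/2

((2, 2, 2, 2); (0, 1, 1, 1); (0, 0, 1, 1))


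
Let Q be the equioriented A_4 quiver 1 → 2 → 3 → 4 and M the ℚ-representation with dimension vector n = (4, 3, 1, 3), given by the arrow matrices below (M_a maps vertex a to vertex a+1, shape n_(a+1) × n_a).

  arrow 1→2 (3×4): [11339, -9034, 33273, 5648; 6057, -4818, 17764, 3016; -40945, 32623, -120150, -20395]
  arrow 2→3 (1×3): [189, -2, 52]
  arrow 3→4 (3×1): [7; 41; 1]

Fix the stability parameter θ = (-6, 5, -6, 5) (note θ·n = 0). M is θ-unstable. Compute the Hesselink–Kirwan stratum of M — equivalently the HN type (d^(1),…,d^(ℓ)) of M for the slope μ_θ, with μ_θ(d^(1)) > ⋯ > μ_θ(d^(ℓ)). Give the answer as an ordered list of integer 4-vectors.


Interval decomposition of M: I[1,1], I[1,2]^2, I[1,4], I[4,4]^2.
HN type (ℓ=3): μ^(1)=5; μ^(2)=-1/2; μ^(3)=-6

((0, 2, 0, 3); (0, 1, 1, 0); (4, 0, 0, 0))


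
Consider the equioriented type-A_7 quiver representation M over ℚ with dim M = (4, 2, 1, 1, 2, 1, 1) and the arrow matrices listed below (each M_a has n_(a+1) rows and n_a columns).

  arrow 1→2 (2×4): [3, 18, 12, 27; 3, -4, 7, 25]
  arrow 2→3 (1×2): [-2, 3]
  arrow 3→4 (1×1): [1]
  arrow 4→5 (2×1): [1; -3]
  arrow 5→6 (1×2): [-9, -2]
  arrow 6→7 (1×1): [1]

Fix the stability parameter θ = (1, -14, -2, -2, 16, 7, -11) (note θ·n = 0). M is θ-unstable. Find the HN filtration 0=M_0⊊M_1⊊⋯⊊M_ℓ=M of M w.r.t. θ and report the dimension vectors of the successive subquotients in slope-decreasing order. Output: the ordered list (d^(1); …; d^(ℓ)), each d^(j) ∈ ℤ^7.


Barcode: M ≅ I[1,1]^2, I[1,2], I[1,7], I[5,5]. HN layers by μ_θ (5 steps, strictly decreasing):
  μ^(1)=16; μ^(2)=4; μ^(3)=1; μ^(4)=-2; μ^(5)=-13/2

((0, 0, 0, 0, 1, 0, 0); (0, 0, 0, 0, 1, 1, 1); (2, 0, 0, 0, 0, 0, 0); (0, 0, 1, 1, 0, 0, 0); (2, 2, 0, 0, 0, 0, 0))


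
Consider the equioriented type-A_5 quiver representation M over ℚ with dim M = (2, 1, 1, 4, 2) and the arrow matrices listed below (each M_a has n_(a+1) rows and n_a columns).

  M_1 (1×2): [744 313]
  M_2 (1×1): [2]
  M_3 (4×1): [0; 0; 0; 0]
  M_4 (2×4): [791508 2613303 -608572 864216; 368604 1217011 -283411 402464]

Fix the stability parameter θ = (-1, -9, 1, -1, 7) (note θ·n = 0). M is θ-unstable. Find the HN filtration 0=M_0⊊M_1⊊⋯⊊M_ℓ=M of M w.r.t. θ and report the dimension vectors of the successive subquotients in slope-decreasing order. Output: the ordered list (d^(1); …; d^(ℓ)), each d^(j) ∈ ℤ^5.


Interval decomposition of M: I[1,1], I[1,3], I[4,4]^2, I[4,5]^2.
HN type (ℓ=4): μ^(1)=7; μ^(2)=1; μ^(3)=-1; μ^(4)=-5

((0, 0, 0, 0, 2); (0, 0, 1, 0, 0); (1, 0, 0, 4, 0); (1, 1, 0, 0, 0))


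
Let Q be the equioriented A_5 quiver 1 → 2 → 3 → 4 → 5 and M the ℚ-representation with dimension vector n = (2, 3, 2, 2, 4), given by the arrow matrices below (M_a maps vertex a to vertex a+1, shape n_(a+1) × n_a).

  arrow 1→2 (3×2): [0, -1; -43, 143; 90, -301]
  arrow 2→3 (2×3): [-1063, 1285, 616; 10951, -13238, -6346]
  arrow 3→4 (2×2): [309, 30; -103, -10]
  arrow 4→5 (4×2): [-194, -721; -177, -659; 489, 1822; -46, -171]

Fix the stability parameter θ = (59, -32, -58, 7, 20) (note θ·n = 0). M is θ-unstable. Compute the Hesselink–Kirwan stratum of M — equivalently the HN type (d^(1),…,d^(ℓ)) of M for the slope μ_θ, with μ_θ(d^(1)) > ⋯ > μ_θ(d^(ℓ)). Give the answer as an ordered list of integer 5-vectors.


Via rank(M_{q-1}∘⋯∘M_p): M ≅ I[1,3], I[1,5], I[2,2], I[4,5], I[5,5]^2.
μ_θ-semistable layers: μ^(1)=20; μ^(2)=7; μ^(3)=-31/3; μ^(4)=-32

((0, 0, 0, 0, 4); (0, 0, 0, 2, 0); (2, 2, 2, 0, 0); (0, 1, 0, 0, 0))


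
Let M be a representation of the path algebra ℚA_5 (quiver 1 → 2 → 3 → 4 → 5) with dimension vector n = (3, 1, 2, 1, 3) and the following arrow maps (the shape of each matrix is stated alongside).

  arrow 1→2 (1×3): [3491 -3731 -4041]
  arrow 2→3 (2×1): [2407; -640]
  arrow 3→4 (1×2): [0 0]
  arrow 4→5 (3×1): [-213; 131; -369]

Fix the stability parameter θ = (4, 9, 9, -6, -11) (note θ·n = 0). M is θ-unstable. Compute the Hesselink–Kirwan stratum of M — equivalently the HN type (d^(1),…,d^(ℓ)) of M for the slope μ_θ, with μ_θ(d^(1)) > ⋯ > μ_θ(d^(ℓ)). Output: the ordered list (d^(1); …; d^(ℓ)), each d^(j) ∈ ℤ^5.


Barcode: M ≅ I[1,1]^2, I[1,3], I[3,3], I[4,5], I[5,5]^2. HN layers by μ_θ (4 steps, strictly decreasing):
  μ^(1)=9; μ^(2)=4; μ^(3)=-17/2; μ^(4)=-11

((0, 1, 2, 0, 0); (3, 0, 0, 0, 0); (0, 0, 0, 1, 1); (0, 0, 0, 0, 2))


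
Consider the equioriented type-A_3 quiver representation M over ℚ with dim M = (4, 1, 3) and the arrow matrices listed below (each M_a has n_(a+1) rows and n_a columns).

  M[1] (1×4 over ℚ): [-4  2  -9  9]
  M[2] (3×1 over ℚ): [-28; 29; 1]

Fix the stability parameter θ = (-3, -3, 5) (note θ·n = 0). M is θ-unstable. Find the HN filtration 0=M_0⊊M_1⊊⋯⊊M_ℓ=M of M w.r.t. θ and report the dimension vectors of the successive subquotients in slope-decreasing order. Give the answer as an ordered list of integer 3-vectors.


Interval decomposition of M: I[1,1]^3, I[1,3], I[3,3]^2.
HN type (ℓ=2): μ^(1)=5; μ^(2)=-3

((0, 0, 3); (4, 1, 0))


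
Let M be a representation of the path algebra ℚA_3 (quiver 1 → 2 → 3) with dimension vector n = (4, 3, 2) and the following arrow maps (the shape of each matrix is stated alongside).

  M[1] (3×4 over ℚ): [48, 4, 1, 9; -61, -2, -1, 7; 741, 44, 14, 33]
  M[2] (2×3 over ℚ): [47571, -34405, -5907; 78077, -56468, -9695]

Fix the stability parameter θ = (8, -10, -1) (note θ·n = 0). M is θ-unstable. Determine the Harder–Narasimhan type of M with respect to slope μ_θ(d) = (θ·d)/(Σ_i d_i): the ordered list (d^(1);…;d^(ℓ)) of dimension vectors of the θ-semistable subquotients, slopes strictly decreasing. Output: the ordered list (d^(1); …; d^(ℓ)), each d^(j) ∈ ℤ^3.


Via rank(M_{q-1}∘⋯∘M_p): M ≅ I[1,1], I[1,2], I[1,3]^2.
μ_θ-semistable layers: μ^(1)=8; μ^(2)=-1

((1, 0, 0); (3, 3, 2))


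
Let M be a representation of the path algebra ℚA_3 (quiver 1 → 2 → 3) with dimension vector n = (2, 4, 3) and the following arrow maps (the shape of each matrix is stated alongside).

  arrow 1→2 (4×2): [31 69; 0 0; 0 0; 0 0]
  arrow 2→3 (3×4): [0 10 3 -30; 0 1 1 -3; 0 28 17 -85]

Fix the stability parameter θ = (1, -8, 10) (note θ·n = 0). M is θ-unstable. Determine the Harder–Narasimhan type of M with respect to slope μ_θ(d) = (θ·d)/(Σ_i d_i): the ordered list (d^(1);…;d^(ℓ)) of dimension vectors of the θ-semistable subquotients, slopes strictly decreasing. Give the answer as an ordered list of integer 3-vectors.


Interval decomposition of M: I[1,1], I[1,2], I[2,3]^3.
HN type (ℓ=4): μ^(1)=10; μ^(2)=1; μ^(3)=-7/2; μ^(4)=-8

((0, 0, 3); (1, 0, 0); (1, 1, 0); (0, 3, 0))


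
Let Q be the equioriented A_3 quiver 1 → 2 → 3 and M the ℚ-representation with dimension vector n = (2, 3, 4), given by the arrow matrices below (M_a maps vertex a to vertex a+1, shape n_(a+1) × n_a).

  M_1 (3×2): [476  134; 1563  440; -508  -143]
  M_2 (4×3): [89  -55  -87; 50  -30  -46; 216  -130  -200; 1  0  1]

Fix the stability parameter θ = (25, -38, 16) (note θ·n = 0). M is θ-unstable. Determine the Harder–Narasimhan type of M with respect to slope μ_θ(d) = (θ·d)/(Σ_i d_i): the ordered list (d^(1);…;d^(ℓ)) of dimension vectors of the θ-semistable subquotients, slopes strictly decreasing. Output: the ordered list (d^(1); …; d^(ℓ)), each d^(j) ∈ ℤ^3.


Via rank(M_{q-1}∘⋯∘M_p): M ≅ I[1,3]^2, I[2,2], I[3,3]^2.
μ_θ-semistable layers: μ^(1)=16; μ^(2)=-13/2; μ^(3)=-38

((0, 0, 4); (2, 2, 0); (0, 1, 0))


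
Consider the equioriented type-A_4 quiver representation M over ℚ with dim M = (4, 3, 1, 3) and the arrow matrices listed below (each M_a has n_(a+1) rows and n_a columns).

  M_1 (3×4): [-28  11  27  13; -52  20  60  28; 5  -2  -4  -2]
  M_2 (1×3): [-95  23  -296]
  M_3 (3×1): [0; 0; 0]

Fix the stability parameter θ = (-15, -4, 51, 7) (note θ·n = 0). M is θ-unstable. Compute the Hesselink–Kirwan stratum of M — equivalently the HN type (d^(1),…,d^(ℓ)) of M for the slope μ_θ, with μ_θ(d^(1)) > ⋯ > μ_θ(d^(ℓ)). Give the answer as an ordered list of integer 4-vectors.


Interval decomposition of M: I[1,1]^2, I[1,2], I[1,3], I[2,2], I[4,4]^3.
HN type (ℓ=4): μ^(1)=51; μ^(2)=7; μ^(3)=-4; μ^(4)=-15

((0, 0, 1, 0); (0, 0, 0, 3); (0, 3, 0, 0); (4, 0, 0, 0))


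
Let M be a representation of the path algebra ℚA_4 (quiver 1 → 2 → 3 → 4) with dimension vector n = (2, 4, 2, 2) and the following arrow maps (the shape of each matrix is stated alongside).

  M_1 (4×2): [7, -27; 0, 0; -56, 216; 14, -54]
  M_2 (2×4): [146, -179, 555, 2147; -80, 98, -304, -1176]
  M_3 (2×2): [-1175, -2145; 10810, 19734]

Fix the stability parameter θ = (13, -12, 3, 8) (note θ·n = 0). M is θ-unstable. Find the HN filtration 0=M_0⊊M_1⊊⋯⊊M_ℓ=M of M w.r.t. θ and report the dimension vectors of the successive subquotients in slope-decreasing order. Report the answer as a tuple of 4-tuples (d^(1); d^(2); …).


Interval decomposition of M: I[1,1], I[1,2], I[2,2], I[2,3], I[2,4], I[4,4].
HN type (ℓ=5): μ^(1)=13; μ^(2)=8; μ^(3)=3; μ^(4)=1/2; μ^(5)=-12

((1, 0, 0, 0); (0, 0, 0, 2); (0, 0, 2, 0); (1, 1, 0, 0); (0, 3, 0, 0))


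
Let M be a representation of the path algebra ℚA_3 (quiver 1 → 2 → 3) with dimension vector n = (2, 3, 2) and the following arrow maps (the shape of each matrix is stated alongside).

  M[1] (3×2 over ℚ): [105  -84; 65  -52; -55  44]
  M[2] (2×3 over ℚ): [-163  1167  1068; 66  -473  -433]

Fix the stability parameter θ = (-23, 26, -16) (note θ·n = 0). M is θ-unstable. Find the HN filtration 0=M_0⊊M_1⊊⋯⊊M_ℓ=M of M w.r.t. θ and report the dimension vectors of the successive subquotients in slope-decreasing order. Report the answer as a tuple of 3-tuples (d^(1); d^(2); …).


Via rank(M_{q-1}∘⋯∘M_p): M ≅ I[1,1], I[1,2], I[2,3]^2.
μ_θ-semistable layers: μ^(1)=26; μ^(2)=5; μ^(3)=-23

((0, 1, 0); (0, 2, 2); (2, 0, 0))


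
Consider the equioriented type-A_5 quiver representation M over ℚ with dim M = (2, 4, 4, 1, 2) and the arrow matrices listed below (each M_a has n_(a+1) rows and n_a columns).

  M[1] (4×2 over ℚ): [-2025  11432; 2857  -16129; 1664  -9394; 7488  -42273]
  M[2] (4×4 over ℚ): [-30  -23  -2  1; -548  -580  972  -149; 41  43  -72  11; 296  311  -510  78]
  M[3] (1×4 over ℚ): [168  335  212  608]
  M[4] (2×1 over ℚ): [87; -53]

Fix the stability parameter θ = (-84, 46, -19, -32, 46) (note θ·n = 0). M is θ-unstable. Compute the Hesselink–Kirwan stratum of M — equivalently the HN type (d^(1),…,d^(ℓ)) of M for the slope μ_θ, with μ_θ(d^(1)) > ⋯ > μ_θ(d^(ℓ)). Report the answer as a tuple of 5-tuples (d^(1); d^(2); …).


Via rank(M_{q-1}∘⋯∘M_p): M ≅ I[1,3], I[1,5], I[2,2], I[2,3], I[3,3], I[5,5].
μ_θ-semistable layers: μ^(1)=46; μ^(2)=27/2; μ^(3)=-5/3; μ^(4)=-19; μ^(5)=-84

((0, 1, 0, 0, 2); (0, 2, 2, 0, 0); (0, 1, 1, 1, 0); (0, 0, 1, 0, 0); (2, 0, 0, 0, 0))


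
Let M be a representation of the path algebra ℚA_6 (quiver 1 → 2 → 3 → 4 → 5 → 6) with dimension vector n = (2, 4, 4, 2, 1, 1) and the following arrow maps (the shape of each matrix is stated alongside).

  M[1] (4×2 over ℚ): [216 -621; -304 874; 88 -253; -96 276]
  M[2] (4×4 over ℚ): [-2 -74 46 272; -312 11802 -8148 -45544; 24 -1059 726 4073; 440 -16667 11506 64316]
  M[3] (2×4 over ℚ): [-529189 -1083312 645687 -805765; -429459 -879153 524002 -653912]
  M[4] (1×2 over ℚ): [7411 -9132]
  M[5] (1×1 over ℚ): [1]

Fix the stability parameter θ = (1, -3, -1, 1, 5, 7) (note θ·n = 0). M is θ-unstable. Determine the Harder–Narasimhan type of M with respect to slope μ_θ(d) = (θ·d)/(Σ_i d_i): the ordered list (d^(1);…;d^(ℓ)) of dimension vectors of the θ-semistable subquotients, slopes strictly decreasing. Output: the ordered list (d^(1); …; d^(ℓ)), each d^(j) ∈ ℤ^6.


Via rank(M_{q-1}∘⋯∘M_p): M ≅ I[1,1], I[1,2], I[2,3], I[2,4], I[2,6], I[3,3].
μ_θ-semistable layers: μ^(1)=7; μ^(2)=5; μ^(3)=1; μ^(4)=-1; μ^(5)=-3

((0, 0, 0, 0, 0, 1); (0, 0, 0, 0, 1, 0); (1, 0, 0, 2, 0, 0); (1, 1, 4, 0, 0, 0); (0, 3, 0, 0, 0, 0))


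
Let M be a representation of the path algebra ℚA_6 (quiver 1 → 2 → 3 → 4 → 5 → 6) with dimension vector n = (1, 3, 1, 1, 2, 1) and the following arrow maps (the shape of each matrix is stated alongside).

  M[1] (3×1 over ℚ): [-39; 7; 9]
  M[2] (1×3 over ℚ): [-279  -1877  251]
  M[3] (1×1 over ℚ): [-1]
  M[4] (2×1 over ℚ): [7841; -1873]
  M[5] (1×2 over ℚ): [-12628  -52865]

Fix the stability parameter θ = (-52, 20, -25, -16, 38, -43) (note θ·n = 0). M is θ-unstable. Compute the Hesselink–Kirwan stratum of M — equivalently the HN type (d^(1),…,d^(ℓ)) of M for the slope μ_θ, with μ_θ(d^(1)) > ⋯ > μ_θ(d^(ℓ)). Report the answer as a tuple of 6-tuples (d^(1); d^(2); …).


Interval decomposition of M: I[1,6], I[2,2]^2, I[5,5].
HN type (ℓ=5): μ^(1)=38; μ^(2)=20; μ^(3)=-5/2; μ^(4)=-7; μ^(5)=-52

((0, 0, 0, 0, 1, 0); (0, 2, 0, 0, 0, 0); (0, 0, 0, 0, 1, 1); (0, 1, 1, 1, 0, 0); (1, 0, 0, 0, 0, 0))


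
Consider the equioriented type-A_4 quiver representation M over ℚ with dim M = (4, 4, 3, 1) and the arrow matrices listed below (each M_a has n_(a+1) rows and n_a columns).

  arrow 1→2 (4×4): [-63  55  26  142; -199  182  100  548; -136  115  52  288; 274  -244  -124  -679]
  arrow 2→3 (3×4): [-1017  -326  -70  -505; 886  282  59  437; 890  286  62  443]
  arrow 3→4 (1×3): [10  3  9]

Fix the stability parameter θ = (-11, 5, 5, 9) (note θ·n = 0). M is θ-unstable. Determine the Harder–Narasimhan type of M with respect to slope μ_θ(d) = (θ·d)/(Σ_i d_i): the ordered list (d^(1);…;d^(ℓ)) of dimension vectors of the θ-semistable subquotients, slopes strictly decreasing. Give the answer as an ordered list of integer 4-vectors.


Barcode: M ≅ I[1,2], I[1,3]^2, I[1,4]. HN layers by μ_θ (3 steps, strictly decreasing):
  μ^(1)=9; μ^(2)=5; μ^(3)=-11

((0, 0, 0, 1); (0, 4, 3, 0); (4, 0, 0, 0))


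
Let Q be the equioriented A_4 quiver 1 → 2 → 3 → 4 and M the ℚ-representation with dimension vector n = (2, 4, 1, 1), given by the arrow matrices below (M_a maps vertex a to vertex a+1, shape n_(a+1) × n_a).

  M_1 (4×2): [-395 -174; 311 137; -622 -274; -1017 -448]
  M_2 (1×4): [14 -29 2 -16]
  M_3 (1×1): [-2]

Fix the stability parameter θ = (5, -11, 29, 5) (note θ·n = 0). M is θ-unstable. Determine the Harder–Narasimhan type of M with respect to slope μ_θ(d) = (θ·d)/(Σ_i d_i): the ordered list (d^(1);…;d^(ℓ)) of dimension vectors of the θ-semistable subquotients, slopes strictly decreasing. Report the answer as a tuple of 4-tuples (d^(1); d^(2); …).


Barcode: M ≅ I[1,2], I[1,4], I[2,2]^2. HN layers by μ_θ (3 steps, strictly decreasing):
  μ^(1)=17; μ^(2)=-3; μ^(3)=-11

((0, 0, 1, 1); (2, 2, 0, 0); (0, 2, 0, 0))


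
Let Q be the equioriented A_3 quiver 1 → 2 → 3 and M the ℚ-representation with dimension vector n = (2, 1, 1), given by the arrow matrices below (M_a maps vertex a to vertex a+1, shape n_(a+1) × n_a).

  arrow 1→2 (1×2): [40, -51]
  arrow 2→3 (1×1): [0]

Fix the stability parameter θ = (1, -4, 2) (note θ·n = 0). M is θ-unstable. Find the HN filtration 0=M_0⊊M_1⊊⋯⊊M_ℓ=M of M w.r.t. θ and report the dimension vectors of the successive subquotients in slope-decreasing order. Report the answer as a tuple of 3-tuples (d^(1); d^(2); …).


Via rank(M_{q-1}∘⋯∘M_p): M ≅ I[1,1], I[1,2], I[3,3].
μ_θ-semistable layers: μ^(1)=2; μ^(2)=1; μ^(3)=-3/2

((0, 0, 1); (1, 0, 0); (1, 1, 0))


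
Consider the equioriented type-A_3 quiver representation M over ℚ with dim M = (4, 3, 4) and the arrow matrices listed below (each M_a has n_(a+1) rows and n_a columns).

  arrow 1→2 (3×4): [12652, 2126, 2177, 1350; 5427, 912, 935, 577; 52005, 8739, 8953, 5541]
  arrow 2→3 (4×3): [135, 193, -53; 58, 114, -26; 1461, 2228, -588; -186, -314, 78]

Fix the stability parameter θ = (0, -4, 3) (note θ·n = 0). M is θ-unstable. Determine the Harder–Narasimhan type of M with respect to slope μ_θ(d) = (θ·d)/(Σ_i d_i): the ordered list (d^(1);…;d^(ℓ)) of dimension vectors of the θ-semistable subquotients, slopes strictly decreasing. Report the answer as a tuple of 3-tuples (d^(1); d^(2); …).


Interval decomposition of M: I[1,1], I[1,3]^3, I[3,3].
HN type (ℓ=3): μ^(1)=3; μ^(2)=0; μ^(3)=-2

((0, 0, 4); (1, 0, 0); (3, 3, 0))


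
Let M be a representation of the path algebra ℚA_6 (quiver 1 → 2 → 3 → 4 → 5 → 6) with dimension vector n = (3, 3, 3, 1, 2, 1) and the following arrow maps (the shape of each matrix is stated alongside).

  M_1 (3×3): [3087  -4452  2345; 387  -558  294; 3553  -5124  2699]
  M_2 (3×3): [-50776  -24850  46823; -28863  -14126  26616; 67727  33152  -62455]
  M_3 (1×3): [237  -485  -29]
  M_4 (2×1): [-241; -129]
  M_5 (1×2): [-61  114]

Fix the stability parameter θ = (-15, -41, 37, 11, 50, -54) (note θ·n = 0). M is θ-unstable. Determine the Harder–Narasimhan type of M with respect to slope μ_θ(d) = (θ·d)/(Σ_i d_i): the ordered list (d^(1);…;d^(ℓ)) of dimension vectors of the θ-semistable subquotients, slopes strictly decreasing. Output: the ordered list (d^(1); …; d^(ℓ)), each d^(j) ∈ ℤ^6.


Barcode: M ≅ I[1,1], I[1,2], I[1,6], I[2,3], I[3,3], I[5,5]. HN layers by μ_θ (6 steps, strictly decreasing):
  μ^(1)=50; μ^(2)=37; μ^(3)=11; μ^(4)=-15; μ^(5)=-28; μ^(6)=-41

((0, 0, 0, 0, 1, 0); (0, 0, 2, 0, 0, 0); (0, 0, 1, 1, 1, 1); (1, 0, 0, 0, 0, 0); (2, 2, 0, 0, 0, 0); (0, 1, 0, 0, 0, 0))


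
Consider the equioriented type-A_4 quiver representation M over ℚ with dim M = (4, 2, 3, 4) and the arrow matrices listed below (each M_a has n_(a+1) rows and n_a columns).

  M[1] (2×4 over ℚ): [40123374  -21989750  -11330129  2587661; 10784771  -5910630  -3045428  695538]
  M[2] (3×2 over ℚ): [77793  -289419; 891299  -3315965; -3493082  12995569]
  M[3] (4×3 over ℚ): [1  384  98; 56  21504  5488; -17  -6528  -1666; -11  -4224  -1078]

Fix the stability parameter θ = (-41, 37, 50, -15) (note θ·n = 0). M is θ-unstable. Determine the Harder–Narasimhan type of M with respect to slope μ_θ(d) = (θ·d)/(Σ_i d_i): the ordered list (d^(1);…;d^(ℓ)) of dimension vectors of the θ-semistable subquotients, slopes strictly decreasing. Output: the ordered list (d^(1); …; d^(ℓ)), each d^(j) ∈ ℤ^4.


Via rank(M_{q-1}∘⋯∘M_p): M ≅ I[1,1]^2, I[1,3], I[1,4], I[3,3], I[4,4]^3.
μ_θ-semistable layers: μ^(1)=50; μ^(2)=37; μ^(3)=24; μ^(4)=-15; μ^(5)=-41

((0, 0, 2, 0); (0, 1, 0, 0); (0, 1, 1, 1); (0, 0, 0, 3); (4, 0, 0, 0))


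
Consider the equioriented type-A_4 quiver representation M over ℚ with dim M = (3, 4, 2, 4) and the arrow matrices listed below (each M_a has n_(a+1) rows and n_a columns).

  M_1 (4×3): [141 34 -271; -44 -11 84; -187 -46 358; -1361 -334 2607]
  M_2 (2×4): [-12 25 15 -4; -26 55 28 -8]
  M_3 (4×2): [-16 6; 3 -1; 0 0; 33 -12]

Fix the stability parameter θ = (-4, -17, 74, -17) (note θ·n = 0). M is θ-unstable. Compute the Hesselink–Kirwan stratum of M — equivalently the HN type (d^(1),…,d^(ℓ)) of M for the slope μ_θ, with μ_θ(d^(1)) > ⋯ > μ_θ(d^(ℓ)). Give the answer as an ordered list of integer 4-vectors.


Barcode: M ≅ I[1,2], I[1,4]^2, I[2,2], I[4,4]^2. HN layers by μ_θ (3 steps, strictly decreasing):
  μ^(1)=57/2; μ^(2)=-21/2; μ^(3)=-17

((0, 0, 2, 2); (3, 3, 0, 0); (0, 1, 0, 2))


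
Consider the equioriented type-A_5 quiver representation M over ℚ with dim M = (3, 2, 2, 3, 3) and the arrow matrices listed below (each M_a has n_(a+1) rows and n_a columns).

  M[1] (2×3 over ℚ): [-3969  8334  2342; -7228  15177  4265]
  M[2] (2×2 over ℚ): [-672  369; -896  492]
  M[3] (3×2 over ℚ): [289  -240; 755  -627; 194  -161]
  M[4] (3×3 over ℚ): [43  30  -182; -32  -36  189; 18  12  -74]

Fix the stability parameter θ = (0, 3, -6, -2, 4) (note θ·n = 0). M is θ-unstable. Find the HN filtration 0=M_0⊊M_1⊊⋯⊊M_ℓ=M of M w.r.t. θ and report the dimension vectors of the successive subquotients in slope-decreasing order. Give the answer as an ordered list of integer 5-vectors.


Via rank(M_{q-1}∘⋯∘M_p): M ≅ I[1,1], I[1,2], I[1,5], I[3,5], I[4,4], I[5,5].
μ_θ-semistable layers: μ^(1)=4; μ^(2)=3; μ^(3)=0; μ^(4)=-5/4; μ^(5)=-2; μ^(6)=-6

((0, 0, 0, 0, 3); (0, 1, 0, 0, 0); (2, 0, 0, 0, 0); (1, 1, 1, 1, 0); (0, 0, 0, 2, 0); (0, 0, 1, 0, 0))


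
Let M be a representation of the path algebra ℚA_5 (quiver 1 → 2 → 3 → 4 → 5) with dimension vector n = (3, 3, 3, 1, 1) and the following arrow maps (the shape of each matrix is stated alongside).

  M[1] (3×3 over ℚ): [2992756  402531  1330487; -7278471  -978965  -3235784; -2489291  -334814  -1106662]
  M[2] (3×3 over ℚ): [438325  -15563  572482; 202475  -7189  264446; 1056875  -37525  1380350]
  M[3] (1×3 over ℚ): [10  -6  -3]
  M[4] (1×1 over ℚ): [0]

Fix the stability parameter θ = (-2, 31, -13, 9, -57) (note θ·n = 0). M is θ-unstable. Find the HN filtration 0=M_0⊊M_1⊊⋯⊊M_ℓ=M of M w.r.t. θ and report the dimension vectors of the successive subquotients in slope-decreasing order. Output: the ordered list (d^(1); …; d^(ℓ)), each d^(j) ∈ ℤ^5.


Barcode: M ≅ I[1,2]^2, I[1,4], I[3,3]^2, I[5,5]. HN layers by μ_θ (5 steps, strictly decreasing):
  μ^(1)=31; μ^(2)=9; μ^(3)=-2; μ^(4)=-13; μ^(5)=-57

((0, 2, 0, 0, 0); (0, 1, 1, 1, 0); (3, 0, 0, 0, 0); (0, 0, 2, 0, 0); (0, 0, 0, 0, 1))


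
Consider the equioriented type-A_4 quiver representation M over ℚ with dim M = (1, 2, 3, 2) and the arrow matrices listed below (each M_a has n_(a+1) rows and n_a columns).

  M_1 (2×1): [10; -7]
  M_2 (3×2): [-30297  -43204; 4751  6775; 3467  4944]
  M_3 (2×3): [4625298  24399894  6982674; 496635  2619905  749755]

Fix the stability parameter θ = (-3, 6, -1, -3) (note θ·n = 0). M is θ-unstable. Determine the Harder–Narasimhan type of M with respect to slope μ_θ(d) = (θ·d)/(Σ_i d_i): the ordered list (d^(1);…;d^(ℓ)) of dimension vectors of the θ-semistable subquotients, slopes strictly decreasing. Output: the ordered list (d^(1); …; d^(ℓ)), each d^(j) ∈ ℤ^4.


Interval decomposition of M: I[1,4], I[2,3], I[3,3], I[4,4].
HN type (ℓ=4): μ^(1)=5/2; μ^(2)=2/3; μ^(3)=-1; μ^(4)=-3

((0, 1, 1, 0); (0, 1, 1, 1); (0, 0, 1, 0); (1, 0, 0, 1))
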